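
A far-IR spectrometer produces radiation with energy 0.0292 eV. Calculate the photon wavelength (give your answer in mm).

0.0425 mm

Take h = 6.62607015 × 10^-34 J·s, c = 2.99792458 × 10^8 m/s, 1 eV = 1.602176634 × 10^-19 J.
Convert to SI: E = 0.0292 eV = 4.6784 × 10^-21 J.
The photon relation is λ = hc/E, giving λ = 4.246 × 10^-5 m.
Converting to mm: λ = 0.04246 mm ≈ 0.0425 mm.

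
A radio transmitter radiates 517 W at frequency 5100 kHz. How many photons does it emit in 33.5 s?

5.13 × 10^30 photons

Total energy: E_total = P·t = 517 × 33.5 = 17320 J.
Per-photon energy: E = 3.379 × 10^-27 J.
N = E_total / E_photon = 5.13 × 10^30.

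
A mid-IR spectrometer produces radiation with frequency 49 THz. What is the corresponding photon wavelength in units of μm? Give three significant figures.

Use c = 2.99792458e8 m/s.
First convert: f = 49 THz = 4.9e13 Hz.
Since λ = c/f for a photon, λ = 6.118e-6 m.
Converting to μm: λ = 6.118 μm ≈ 6.12 μm.

6.12 μm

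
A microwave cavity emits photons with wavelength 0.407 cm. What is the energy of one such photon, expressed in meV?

0.305 meV

Convert to SI: λ = 0.407 cm = 0.00407 m.
The photon relation is E = hc/λ, giving E = 4.881 × 10^-23 J.
Converting to meV: E = 0.3046 meV ≈ 0.305 meV.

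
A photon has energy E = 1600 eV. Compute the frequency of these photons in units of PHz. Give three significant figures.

First convert: E = 1600 eV = 2.5635e-16 J.
The photon relation is f = E/h, giving f = 3.869e17 Hz.
Converting to PHz: f = 386.9 PHz ≈ 387 PHz.

387 PHz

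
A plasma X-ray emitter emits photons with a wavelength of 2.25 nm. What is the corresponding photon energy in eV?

551 eV

Take h = 6.62607015e-34 J·s, c = 2.99792458e8 m/s, 1 eV = 1.602176634e-19 J.
Convert to SI: λ = 2.25 nm = 2.25e-9 m.
Since E = hc/λ for a photon, E = 8.829e-17 J.
Converting to eV: E = 551.0 eV ≈ 551 eV.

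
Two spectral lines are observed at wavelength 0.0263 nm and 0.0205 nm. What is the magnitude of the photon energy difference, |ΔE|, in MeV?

0.0133 MeV

Using E = hc/λ: E₁ = 7.553·10^-15 J, E₂ = 9.690·10^-15 J.
|ΔE| = |7.553·10^-15 − 9.690·10^-15| = 2.14·10^-15 J = 0.0133 MeV.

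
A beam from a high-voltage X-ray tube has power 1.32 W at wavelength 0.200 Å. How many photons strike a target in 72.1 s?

Total energy: E_total = P·t = 1.32 × 72.1 = 95.17 J.
Per-photon energy: E = 9.932 × 10^-15 J.
N = E_total / E_photon = 9.58 × 10^15.

9.58 × 10^15 photons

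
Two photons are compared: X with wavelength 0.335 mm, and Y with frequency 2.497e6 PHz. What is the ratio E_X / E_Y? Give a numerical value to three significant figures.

E_X = 5.930e-22 J (from wavelength = 0.335 mm, via E = hc/λ).
E_Y = 1.655e-12 J (from frequency = 2.497e6 PHz, via E = hf).
Ratio = 5.930e-22 / 1.655e-12 = 3.58e-10.

3.58e-10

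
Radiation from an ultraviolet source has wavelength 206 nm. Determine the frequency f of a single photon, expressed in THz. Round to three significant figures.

First convert: λ = 206 nm = 2.06e-7 m.
The photon relation is f = c/λ, giving f = 1.455e15 Hz.
Converting to THz: f = 1455 THz ≈ 1460 THz.

1460 THz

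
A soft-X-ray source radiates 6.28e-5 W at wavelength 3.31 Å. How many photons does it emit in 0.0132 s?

1.38e9 photons

Total energy: E_total = P·t = 6.28e-5 × 0.0132 = 8.290e-7 J.
Per-photon energy: E = 6.001e-16 J.
N = E_total / E_photon = 1.38e9.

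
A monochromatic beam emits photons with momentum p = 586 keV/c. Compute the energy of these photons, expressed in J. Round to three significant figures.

9.39·10^-14 J

Take c = 2.99792458·10^8 m/s, 1 eV = 1.602176634·10^-19 J.
Convert to SI: p = 586 keV/c = 3.1318·10^-22 kg·m/s.
Apply E = pc: E = 9.389·10^-14 J.
So E ≈ 9.39·10^-14 J.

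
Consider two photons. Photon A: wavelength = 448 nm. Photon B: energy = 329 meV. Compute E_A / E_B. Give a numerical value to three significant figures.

E_A = 4.434·10^-19 J (from wavelength = 448 nm, via E = hc/λ).
E_B = 5.271·10^-20 J (from energy = 329 meV, via E given directly).
Ratio = 4.434·10^-19 / 5.271·10^-20 = 8.41.

8.41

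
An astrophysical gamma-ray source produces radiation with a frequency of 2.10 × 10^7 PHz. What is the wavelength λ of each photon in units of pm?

0.0143 pm

Use c = 2.99792458 × 10^8 m/s.
First convert: f = 2.10 × 10^7 PHz = 2.10 × 10^22 Hz.
Since λ = c/f for a photon, λ = 1.428 × 10^-14 m.
Converting to pm: λ = 0.01428 pm ≈ 0.0143 pm.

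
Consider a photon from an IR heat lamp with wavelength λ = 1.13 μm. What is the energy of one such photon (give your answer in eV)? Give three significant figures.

1.10 eV

(h = 6.62607015e-34 J·s, c = 2.99792458e8 m/s, 1 eV = 1.602176634e-19 J.)
First convert: λ = 1.13 μm = 1.13e-6 m.
For a photon E = hc/λ, so E = 1.758e-19 J.
Converting to eV: E = 1.097 eV ≈ 1.10 eV.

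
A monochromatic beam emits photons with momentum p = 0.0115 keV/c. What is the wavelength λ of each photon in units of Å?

1080 Å

Use h = 6.62607015 × 10^-34 J·s, c = 2.99792458 × 10^8 m/s, 1 eV = 1.602176634 × 10^-19 J.
First convert: p = 0.0115 keV/c = 6.1459 × 10^-27 kg·m/s.
Apply λ = h/p: λ = 1.078 × 10^-7 m.
Converting to Å: λ = 1078 Å ≈ 1080 Å.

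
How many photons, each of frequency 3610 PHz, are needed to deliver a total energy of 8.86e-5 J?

3.70e10 photons

Per-photon energy: E = 2.392e-15 J (from frequency = 3610 PHz).
N = E_total / E_photon = 8.86e-5 J / 2.392e-15 J = 3.70e10.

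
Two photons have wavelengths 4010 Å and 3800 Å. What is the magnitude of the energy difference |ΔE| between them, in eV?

Using E = hc/λ: E₁ = 4.954 × 10^-19 J, E₂ = 5.227 × 10^-19 J.
|ΔE| = |4.954 × 10^-19 − 5.227 × 10^-19| = 2.74 × 10^-20 J = 0.171 eV.

0.171 eV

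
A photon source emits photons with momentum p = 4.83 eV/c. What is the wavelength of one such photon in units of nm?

257 nm

Use h = 6.62607015e-34 J·s, c = 2.99792458e8 m/s, 1 eV = 1.602176634e-19 J.
First convert: p = 4.83 eV/c = 2.5813e-27 kg·m/s.
Since λ = h/p for a photon, λ = 2.567e-7 m.
Converting to nm: λ = 256.7 nm ≈ 257 nm.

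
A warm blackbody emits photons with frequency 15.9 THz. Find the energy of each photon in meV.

65.8 meV

(h = 6.62607015e-34 J·s, 1 eV = 1.602176634e-19 J.)
In SI units: f = 15.9 THz = 1.59e13 Hz.
Apply E = hf: E = 1.054e-20 J.
Converting to meV: E = 65.76 meV ≈ 65.8 meV.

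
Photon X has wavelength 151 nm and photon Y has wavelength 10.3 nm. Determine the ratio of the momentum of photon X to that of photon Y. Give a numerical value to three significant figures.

p_X = 4.388e-27 kg·m/s (from wavelength = 151 nm, via p = h/λ).
p_Y = 6.433e-26 kg·m/s (from wavelength = 10.3 nm, via p = h/λ).
Ratio = 4.388e-27 / 6.433e-26 = 0.0682.

0.0682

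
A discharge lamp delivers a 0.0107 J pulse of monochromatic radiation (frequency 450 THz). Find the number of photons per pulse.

3.59e16 photons

Per-photon energy: E = 2.982e-19 J (from frequency = 450 THz).
N = E_total / E_photon = 0.0107 J / 2.982e-19 J = 3.59e16.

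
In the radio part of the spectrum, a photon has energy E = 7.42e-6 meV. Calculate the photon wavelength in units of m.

167 m

Use h = 6.62607015e-34 J·s, c = 2.99792458e8 m/s, 1 eV = 1.602176634e-19 J.
Convert to SI: E = 7.42e-6 meV = 1.1888e-27 J.
Apply λ = hc/E: λ = 167.1 m.
So λ ≈ 167 m.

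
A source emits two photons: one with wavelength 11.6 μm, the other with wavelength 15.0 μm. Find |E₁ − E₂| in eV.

0.0242 eV

Using E = hc/λ: E₁ = 1.712e-20 J, E₂ = 1.324e-20 J.
|ΔE| = |1.712e-20 − 1.324e-20| = 3.88e-21 J = 0.0242 eV.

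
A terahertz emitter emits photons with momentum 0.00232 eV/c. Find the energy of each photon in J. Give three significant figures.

(c = 2.99792458 × 10^8 m/s, 1 eV = 1.602176634 × 10^-19 J.)
In SI units: p = 0.00232 eV/c = 1.2399 × 10^-30 kg·m/s.
The photon relation is E = pc, giving E = 3.717 × 10^-22 J.
So E ≈ 3.72 × 10^-22 J.

3.72 × 10^-22 J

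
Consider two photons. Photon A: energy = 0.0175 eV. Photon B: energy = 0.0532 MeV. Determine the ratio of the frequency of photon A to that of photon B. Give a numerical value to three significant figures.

f_A = 4.231 × 10^12 Hz (from energy = 0.0175 eV, via f = E/h).
f_B = 1.286 × 10^19 Hz (from energy = 0.0532 MeV, via f = E/h).
Ratio = 4.231 × 10^12 / 1.286 × 10^19 = 3.29 × 10^-7.

3.29 × 10^-7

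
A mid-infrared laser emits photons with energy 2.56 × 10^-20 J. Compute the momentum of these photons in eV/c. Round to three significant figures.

0.160 eV/c

For a photon p = E/c, so p = 8.539 × 10^-29 kg·m/s.
Converting to eV/c: p = 0.1598 eV/c ≈ 0.160 eV/c.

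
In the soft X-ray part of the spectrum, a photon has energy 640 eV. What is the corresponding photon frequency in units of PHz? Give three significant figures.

155 PHz

(h = 6.62607015e-34 J·s, 1 eV = 1.602176634e-19 J.)
First convert: E = 640 eV = 1.0254e-16 J.
Apply f = E/h: f = 1.548e17 Hz.
Converting to PHz: f = 154.8 PHz ≈ 155 PHz.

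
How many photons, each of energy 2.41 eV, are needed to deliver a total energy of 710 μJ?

Per-photon energy: E = 3.861·10^-19 J (from energy = 2.41 eV).
N = E_total / E_photon = 7.10·10^-4 J / 3.861·10^-19 J = 1.84·10^15.

1.84·10^15 photons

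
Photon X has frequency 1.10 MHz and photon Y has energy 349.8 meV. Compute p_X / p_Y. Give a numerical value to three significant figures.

p_X = 2.431·10^-36 kg·m/s (from frequency = 1.10 MHz, via p = hf/c).
p_Y = 1.869·10^-28 kg·m/s (from energy = 349.8 meV, via p = E/c).
Ratio = 2.431·10^-36 / 1.869·10^-28 = 1.30·10^-8.

1.30·10^-8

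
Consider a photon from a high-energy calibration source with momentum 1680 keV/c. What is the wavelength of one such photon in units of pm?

0.738 pm

Take h = 6.62607015 × 10^-34 J·s, c = 2.99792458 × 10^8 m/s, 1 eV = 1.602176634 × 10^-19 J.
In SI units: p = 1680 keV/c = 8.9784 × 10^-22 kg·m/s.
For a photon λ = h/p, so λ = 7.380 × 10^-13 m.
Converting to pm: λ = 0.7380 pm ≈ 0.738 pm.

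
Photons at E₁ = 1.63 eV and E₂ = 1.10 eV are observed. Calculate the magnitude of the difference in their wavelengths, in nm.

Using λ = hc/E: λ₁ = 7.606e-7 m, λ₂ = 1.127e-6 m.
|Δλ| = |7.606e-7 − 1.127e-6| = 3.66e-7 m = 366 nm.

366 nm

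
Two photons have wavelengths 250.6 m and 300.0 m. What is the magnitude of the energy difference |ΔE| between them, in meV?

Using E = hc/λ: E₁ = 7.9268 × 10^-28 J, E₂ = 6.6215 × 10^-28 J.
|ΔE| = |7.9268 × 10^-28 − 6.6215 × 10^-28| = 1.31 × 10^-28 J = 8.15 × 10^-7 meV.

8.15 × 10^-7 meV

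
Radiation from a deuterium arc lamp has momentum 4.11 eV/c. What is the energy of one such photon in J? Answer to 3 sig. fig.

Take c = 2.99792458e8 m/s, 1 eV = 1.602176634e-19 J.
In SI units: p = 4.11 eV/c = 2.1965e-27 kg·m/s.
Since E = pc for a photon, E = 6.585e-19 J.
So E ≈ 6.58e-19 J.

6.58e-19 J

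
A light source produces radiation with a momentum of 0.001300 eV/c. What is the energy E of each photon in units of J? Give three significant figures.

2.08 × 10^-22 J

First convert: p = 0.001300 eV/c = 6.9476 × 10^-31 kg·m/s.
Apply E = pc: E = 2.083 × 10^-22 J.
So E ≈ 2.08 × 10^-22 J.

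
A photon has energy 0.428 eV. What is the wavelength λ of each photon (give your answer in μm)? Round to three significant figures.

2.90 μm

Use h = 6.62607015·10^-34 J·s, c = 2.99792458·10^8 m/s, 1 eV = 1.602176634·10^-19 J.
Convert to SI: E = 0.428 eV = 6.8573·10^-20 J.
For a photon λ = hc/E, so λ = 2.897·10^-6 m.
Converting to μm: λ = 2.897 μm ≈ 2.90 μm.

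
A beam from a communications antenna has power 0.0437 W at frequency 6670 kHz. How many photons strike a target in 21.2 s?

2.10 × 10^26 photons

Total energy: E_total = P·t = 0.0437 × 21.2 = 0.9264 J.
Per-photon energy: E = 4.420 × 10^-27 J.
N = E_total / E_photon = 2.10 × 10^26.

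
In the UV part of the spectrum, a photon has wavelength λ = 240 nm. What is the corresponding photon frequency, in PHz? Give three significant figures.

1.25 PHz

First convert: λ = 240 nm = 2.4e-7 m.
Since f = c/λ for a photon, f = 1.249e15 Hz.
Converting to PHz: f = 1.249 PHz ≈ 1.25 PHz.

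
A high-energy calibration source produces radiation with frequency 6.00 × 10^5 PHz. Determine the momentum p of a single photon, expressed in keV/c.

2480 keV/c

Convert to SI: f = 6.00 × 10^5 PHz = 6.00 × 10^20 Hz.
The photon relation is p = hf/c, giving p = 1.326 × 10^-21 kg·m/s.
Converting to keV/c: p = 2481 keV/c ≈ 2480 keV/c.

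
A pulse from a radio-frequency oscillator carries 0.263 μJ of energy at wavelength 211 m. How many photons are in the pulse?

Per-photon energy: E = 9.414 × 10^-28 J (from wavelength = 211 m).
N = E_total / E_photon = 2.63 × 10^-7 J / 9.414 × 10^-28 J = 2.79 × 10^20.

2.79 × 10^20 photons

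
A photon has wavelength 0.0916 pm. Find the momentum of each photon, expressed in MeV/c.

Use h = 6.62607015e-34 J·s, c = 2.99792458e8 m/s, 1 eV = 1.602176634e-19 J.
In SI units: λ = 0.0916 pm = 9.16e-14 m.
For a photon p = h/λ, so p = 7.234e-21 kg·m/s.
Converting to MeV/c: p = 13.54 MeV/c ≈ 13.5 MeV/c.

13.5 MeV/c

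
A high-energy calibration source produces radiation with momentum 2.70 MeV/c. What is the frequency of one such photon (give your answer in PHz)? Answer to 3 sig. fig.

6.53 × 10^5 PHz

(h = 6.62607015 × 10^-34 J·s, c = 2.99792458 × 10^8 m/s, 1 eV = 1.602176634 × 10^-19 J.)
Convert to SI: p = 2.70 MeV/c = 1.4430 × 10^-21 kg·m/s.
For a photon f = pc/h, so f = 6.529 × 10^20 Hz.
Converting to PHz: f = 652900 PHz ≈ 6.53 × 10^5 PHz.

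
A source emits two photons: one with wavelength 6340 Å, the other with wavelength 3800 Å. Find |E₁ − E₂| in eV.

Using E = hc/λ: E₁ = 3.133 × 10^-19 J, E₂ = 5.227 × 10^-19 J.
|ΔE| = |3.133 × 10^-19 − 5.227 × 10^-19| = 2.09 × 10^-19 J = 1.31 eV.

1.31 eV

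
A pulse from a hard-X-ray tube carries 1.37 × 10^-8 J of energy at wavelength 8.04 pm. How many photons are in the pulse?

5.54 × 10^5 photons

Per-photon energy: E = 2.471 × 10^-14 J (from wavelength = 8.04 pm).
N = E_total / E_photon = 1.37 × 10^-8 J / 2.471 × 10^-14 J = 5.54 × 10^5.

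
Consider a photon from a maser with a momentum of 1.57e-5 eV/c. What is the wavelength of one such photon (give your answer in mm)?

79.0 mm

Use h = 6.62607015e-34 J·s, c = 2.99792458e8 m/s, 1 eV = 1.602176634e-19 J.
First convert: p = 1.57e-5 eV/c = 8.3905e-33 kg·m/s.
The photon relation is λ = h/p, giving λ = 0.07897 m.
Converting to mm: λ = 78.97 mm ≈ 79.0 mm.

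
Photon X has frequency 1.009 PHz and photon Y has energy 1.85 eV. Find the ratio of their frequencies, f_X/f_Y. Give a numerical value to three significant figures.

2.26

f_X = 1.009 × 10^15 Hz (from frequency = 1.009 PHz, via f given directly).
f_Y = 4.473 × 10^14 Hz (from energy = 1.85 eV, via f = E/h).
Ratio = 1.009 × 10^15 / 4.473 × 10^14 = 2.26.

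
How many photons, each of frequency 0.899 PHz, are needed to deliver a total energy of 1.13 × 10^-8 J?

Per-photon energy: E = 5.957 × 10^-19 J (from frequency = 0.899 PHz).
N = E_total / E_photon = 1.13 × 10^-8 J / 5.957 × 10^-19 J = 1.90 × 10^10.

1.90 × 10^10 photons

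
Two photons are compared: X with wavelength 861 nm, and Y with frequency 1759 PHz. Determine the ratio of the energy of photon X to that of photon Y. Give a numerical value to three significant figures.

E_X = 2.307e-19 J (from wavelength = 861 nm, via E = hc/λ).
E_Y = 1.166e-15 J (from frequency = 1759 PHz, via E = hf).
Ratio = 2.307e-19 / 1.166e-15 = 1.98e-4.

1.98e-4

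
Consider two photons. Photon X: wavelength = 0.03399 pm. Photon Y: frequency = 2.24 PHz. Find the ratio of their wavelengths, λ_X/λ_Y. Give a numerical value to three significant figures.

λ_X = 3.399·10^-14 m (from wavelength = 0.03399 pm, via λ given directly).
λ_Y = 1.338·10^-7 m (from frequency = 2.24 PHz, via λ = c/f).
Ratio = 3.399·10^-14 / 1.338·10^-7 = 2.54·10^-7.

2.54·10^-7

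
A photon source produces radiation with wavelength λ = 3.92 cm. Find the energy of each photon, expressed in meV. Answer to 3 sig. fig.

0.0316 meV

In SI units: λ = 3.92 cm = 0.0392 m.
The photon relation is E = hc/λ, giving E = 5.067 × 10^-24 J.
Converting to meV: E = 0.03163 meV ≈ 0.0316 meV.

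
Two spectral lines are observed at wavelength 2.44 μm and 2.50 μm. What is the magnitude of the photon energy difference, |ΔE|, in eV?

Using E = hc/λ: E₁ = 8.141·10^-20 J, E₂ = 7.946·10^-20 J.
|ΔE| = |8.141·10^-20 − 7.946·10^-20| = 1.95·10^-21 J = 0.0122 eV.

0.0122 eV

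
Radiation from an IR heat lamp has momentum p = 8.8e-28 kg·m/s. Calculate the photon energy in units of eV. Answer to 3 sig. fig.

1.65 eV

Use c = 2.99792458e8 m/s, 1 eV = 1.602176634e-19 J.
Apply E = pc: E = 2.638e-19 J.
Converting to eV: E = 1.647 eV ≈ 1.65 eV.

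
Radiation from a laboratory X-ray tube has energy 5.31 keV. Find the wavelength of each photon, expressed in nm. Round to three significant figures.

0.233 nm

In SI units: E = 5.31 keV = 8.5076·10^-16 J.
Since λ = hc/E for a photon, λ = 2.335·10^-10 m.
Converting to nm: λ = 0.2335 nm ≈ 0.233 nm.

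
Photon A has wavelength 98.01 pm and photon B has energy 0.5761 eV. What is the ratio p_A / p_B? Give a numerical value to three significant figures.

2.20 × 10^4

p_A = 6.761 × 10^-24 kg·m/s (from wavelength = 98.01 pm, via p = h/λ).
p_B = 3.079 × 10^-28 kg·m/s (from energy = 0.5761 eV, via p = E/c).
Ratio = 6.761 × 10^-24 / 3.079 × 10^-28 = 2.20 × 10^4.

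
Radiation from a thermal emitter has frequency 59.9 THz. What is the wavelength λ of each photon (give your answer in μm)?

5.00 μm

In SI units: f = 59.9 THz = 5.99 × 10^13 Hz.
The photon relation is λ = c/f, giving λ = 5.005 × 10^-6 m.
Converting to μm: λ = 5.005 μm ≈ 5.00 μm.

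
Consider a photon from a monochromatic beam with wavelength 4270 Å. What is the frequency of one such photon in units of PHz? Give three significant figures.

0.702 PHz

(c = 2.99792458 × 10^8 m/s.)
First convert: λ = 4270 Å = 4.27 × 10^-7 m.
For a photon f = c/λ, so f = 7.021 × 10^14 Hz.
Converting to PHz: f = 0.7021 PHz ≈ 0.702 PHz.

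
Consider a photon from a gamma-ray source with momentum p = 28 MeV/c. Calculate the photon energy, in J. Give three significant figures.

4.49e-12 J

In SI units: p = 28 MeV/c = 1.4964e-20 kg·m/s.
For a photon E = pc, so E = 4.486e-12 J.
So E ≈ 4.49e-12 J.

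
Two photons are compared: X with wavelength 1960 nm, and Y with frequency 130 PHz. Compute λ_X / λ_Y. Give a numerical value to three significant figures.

λ_X = 1.960e-6 m (from wavelength = 1960 nm, via λ given directly).
λ_Y = 2.306e-9 m (from frequency = 130 PHz, via λ = c/f).
Ratio = 1.960e-6 / 2.306e-9 = 850.

850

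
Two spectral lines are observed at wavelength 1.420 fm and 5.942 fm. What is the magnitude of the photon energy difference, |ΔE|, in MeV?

Using E = hc/λ: E₁ = 1.3989·10^-10 J, E₂ = 3.3431·10^-11 J.
|ΔE| = |1.3989·10^-10 − 3.3431·10^-11| = 1.06·10^-10 J = 664 MeV.

664 MeV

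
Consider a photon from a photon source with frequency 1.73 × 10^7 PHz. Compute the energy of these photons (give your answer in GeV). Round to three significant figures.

Take h = 6.62607015 × 10^-34 J·s, 1 eV = 1.602176634 × 10^-19 J.
First convert: f = 1.73 × 10^7 PHz = 1.73 × 10^22 Hz.
The photon relation is E = hf, giving E = 1.146 × 10^-11 J.
Converting to GeV: E = 0.07155 GeV ≈ 0.0715 GeV.

0.0715 GeV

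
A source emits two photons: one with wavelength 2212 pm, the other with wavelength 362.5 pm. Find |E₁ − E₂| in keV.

2.86 keV

Using E = hc/λ: E₁ = 8.9803e-17 J, E₂ = 5.4799e-16 J.
|ΔE| = |8.9803e-17 − 5.4799e-16| = 4.58e-16 J = 2.86 keV.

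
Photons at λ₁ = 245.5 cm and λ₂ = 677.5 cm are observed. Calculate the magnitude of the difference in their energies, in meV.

3.22 × 10^-4 meV

Using E = hc/λ: E₁ = 8.0914 × 10^-26 J, E₂ = 2.9320 × 10^-26 J.
|ΔE| = |8.0914 × 10^-26 − 2.9320 × 10^-26| = 5.16 × 10^-26 J = 3.22 × 10^-4 meV.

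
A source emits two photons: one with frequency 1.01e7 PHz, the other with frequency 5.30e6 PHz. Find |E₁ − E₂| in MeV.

Using E = hf: E₁ = 6.692e-12 J, E₂ = 3.512e-12 J.
|ΔE| = |6.692e-12 − 3.512e-12| = 3.18e-12 J = 19.9 MeV.

19.9 MeV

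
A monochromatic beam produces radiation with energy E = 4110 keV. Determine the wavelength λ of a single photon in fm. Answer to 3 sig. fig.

Take h = 6.62607015 × 10^-34 J·s, c = 2.99792458 × 10^8 m/s, 1 eV = 1.602176634 × 10^-19 J.
First convert: E = 4110 keV = 6.5849 × 10^-13 J.
Since λ = hc/E for a photon, λ = 3.017 × 10^-13 m.
Converting to fm: λ = 301.7 fm ≈ 302 fm.

302 fm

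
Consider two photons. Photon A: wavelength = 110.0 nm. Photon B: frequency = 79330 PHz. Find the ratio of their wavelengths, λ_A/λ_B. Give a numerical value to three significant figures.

λ_A = 1.100 × 10^-7 m (from wavelength = 110.0 nm, via λ given directly).
λ_B = 3.779 × 10^-12 m (from frequency = 79330 PHz, via λ = c/f).
Ratio = 1.100 × 10^-7 / 3.779 × 10^-12 = 2.91 × 10^4.

2.91 × 10^4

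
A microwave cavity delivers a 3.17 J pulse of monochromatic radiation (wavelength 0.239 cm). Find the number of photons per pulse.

3.81e22 photons

Per-photon energy: E = 8.311e-23 J (from wavelength = 0.239 cm).
N = E_total / E_photon = 3.17 J / 8.311e-23 J = 3.81e22.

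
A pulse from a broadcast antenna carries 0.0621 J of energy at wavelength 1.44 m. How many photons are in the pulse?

4.50·10^23 photons

Per-photon energy: E = 1.379·10^-25 J (from wavelength = 1.44 m).
N = E_total / E_photon = 0.0621 J / 1.379·10^-25 J = 4.50·10^23.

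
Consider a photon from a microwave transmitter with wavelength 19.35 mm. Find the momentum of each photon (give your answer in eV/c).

6.41e-5 eV/c

(h = 6.62607015e-34 J·s, c = 2.99792458e8 m/s, 1 eV = 1.602176634e-19 J.)
Convert to SI: λ = 19.35 mm = 0.01935 m.
Since p = h/λ for a photon, p = 3.424e-32 kg·m/s.
Converting to eV/c: p = 6.407e-5 eV/c ≈ 6.41e-5 eV/c.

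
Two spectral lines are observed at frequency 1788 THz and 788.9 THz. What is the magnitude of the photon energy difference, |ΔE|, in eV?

Using E = hf: E₁ = 1.1847 × 10^-18 J, E₂ = 5.2273 × 10^-19 J.
|ΔE| = |1.1847 × 10^-18 − 5.2273 × 10^-19| = 6.62 × 10^-19 J = 4.13 eV.

4.13 eV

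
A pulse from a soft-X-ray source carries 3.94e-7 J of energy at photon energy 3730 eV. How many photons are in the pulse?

Per-photon energy: E = 5.976e-16 J (from energy = 3730 eV).
N = E_total / E_photon = 3.94e-7 J / 5.976e-16 J = 6.59e8.

6.59e8 photons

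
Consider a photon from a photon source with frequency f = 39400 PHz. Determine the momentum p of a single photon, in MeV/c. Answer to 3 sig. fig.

(h = 6.62607015e-34 J·s, c = 2.99792458e8 m/s, 1 eV = 1.602176634e-19 J.)
Convert to SI: f = 39400 PHz = 3.94e19 Hz.
Since p = hf/c for a photon, p = 8.708e-23 kg·m/s.
Converting to MeV/c: p = 0.1629 MeV/c ≈ 0.163 MeV/c.

0.163 MeV/c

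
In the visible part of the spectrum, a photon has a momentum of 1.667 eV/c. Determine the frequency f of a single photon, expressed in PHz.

0.403 PHz

First convert: p = 1.667 eV/c = 8.9089 × 10^-28 kg·m/s.
For a photon f = pc/h, so f = 4.031 × 10^14 Hz.
Converting to PHz: f = 0.4031 PHz ≈ 0.403 PHz.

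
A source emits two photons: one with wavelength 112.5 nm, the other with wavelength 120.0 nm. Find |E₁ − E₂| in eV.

0.689 eV

Using E = hc/λ: E₁ = 1.7657e-18 J, E₂ = 1.6554e-18 J.
|ΔE| = |1.7657e-18 − 1.6554e-18| = 1.10e-19 J = 0.689 eV.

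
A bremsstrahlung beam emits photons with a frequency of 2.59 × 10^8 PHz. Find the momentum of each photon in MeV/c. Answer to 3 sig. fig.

In SI units: f = 2.59 × 10^8 PHz = 2.59 × 10^23 Hz.
For a photon p = hf/c, so p = 5.724 × 10^-19 kg·m/s.
Converting to MeV/c: p = 1071 MeV/c ≈ 1070 MeV/c.

1070 MeV/c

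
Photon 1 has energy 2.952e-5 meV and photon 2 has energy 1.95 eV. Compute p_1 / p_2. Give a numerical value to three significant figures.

1.51e-8

p_1 = 1.578e-35 kg·m/s (from energy = 2.952e-5 meV, via p = E/c).
p_2 = 1.042e-27 kg·m/s (from energy = 1.95 eV, via p = E/c).
Ratio = 1.578e-35 / 1.042e-27 = 1.51e-8.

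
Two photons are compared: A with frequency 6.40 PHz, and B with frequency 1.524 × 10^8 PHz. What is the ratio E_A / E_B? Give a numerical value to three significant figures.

4.20 × 10^-8

E_A = 4.241 × 10^-18 J (from frequency = 6.40 PHz, via E = hf).
E_B = 1.010 × 10^-10 J (from frequency = 1.524 × 10^8 PHz, via E = hf).
Ratio = 4.241 × 10^-18 / 1.010 × 10^-10 = 4.20 × 10^-8.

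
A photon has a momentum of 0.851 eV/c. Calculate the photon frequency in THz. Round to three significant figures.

206 THz

Use h = 6.62607015 × 10^-34 J·s, c = 2.99792458 × 10^8 m/s, 1 eV = 1.602176634 × 10^-19 J.
Convert to SI: p = 0.851 eV/c = 4.5480 × 10^-28 kg·m/s.
For a photon f = pc/h, so f = 2.058 × 10^14 Hz.
Converting to THz: f = 205.8 THz ≈ 206 THz.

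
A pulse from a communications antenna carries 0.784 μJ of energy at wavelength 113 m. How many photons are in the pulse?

Per-photon energy: E = 1.758 × 10^-27 J (from wavelength = 113 m).
N = E_total / E_photon = 7.84 × 10^-7 J / 1.758 × 10^-27 J = 4.46 × 10^20.

4.46 × 10^20 photons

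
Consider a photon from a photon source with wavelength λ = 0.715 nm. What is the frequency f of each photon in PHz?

419 PHz

In SI units: λ = 0.715 nm = 7.15·10^-10 m.
Apply f = c/λ: f = 4.193·10^17 Hz.
Converting to PHz: f = 419.3 PHz ≈ 419 PHz.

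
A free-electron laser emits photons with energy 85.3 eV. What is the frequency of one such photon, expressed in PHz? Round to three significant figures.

Use h = 6.62607015 × 10^-34 J·s, 1 eV = 1.602176634 × 10^-19 J.
Convert to SI: E = 85.3 eV = 1.3667 × 10^-17 J.
For a photon f = E/h, so f = 2.063 × 10^16 Hz.
Converting to PHz: f = 20.63 PHz ≈ 20.6 PHz.

20.6 PHz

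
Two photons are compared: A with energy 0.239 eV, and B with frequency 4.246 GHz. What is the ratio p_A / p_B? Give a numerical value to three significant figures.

p_A = 1.277 × 10^-28 kg·m/s (from energy = 0.239 eV, via p = E/c).
p_B = 9.385 × 10^-33 kg·m/s (from frequency = 4.246 GHz, via p = hf/c).
Ratio = 1.277 × 10^-28 / 9.385 × 10^-33 = 1.36 × 10^4.

1.36 × 10^4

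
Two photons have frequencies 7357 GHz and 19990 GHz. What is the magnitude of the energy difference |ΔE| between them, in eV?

Using E = hf: E₁ = 4.8748e-21 J, E₂ = 1.3246e-20 J.
|ΔE| = |4.8748e-21 − 1.3246e-20| = 8.37e-21 J = 0.0522 eV.

0.0522 eV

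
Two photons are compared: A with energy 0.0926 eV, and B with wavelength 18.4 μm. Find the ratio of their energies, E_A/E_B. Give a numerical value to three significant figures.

E_A = 1.484 × 10^-20 J (from energy = 0.0926 eV, via E given directly).
E_B = 1.080 × 10^-20 J (from wavelength = 18.4 μm, via E = hc/λ).
Ratio = 1.484 × 10^-20 / 1.080 × 10^-20 = 1.37.

1.37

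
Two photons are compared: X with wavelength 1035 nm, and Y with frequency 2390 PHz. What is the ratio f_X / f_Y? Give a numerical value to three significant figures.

1.21 × 10^-4

f_X = 2.897 × 10^14 Hz (from wavelength = 1035 nm, via f = c/λ).
f_Y = 2.390 × 10^18 Hz (from frequency = 2390 PHz, via f given directly).
Ratio = 2.897 × 10^14 / 2.390 × 10^18 = 1.21 × 10^-4.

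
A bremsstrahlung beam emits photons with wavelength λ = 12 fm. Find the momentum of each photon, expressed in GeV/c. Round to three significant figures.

0.103 GeV/c

Take h = 6.62607015e-34 J·s, c = 2.99792458e8 m/s, 1 eV = 1.602176634e-19 J.
First convert: λ = 12 fm = 1.2e-14 m.
For a photon p = h/λ, so p = 5.522e-20 kg·m/s.
Converting to GeV/c: p = 0.1033 GeV/c ≈ 0.103 GeV/c.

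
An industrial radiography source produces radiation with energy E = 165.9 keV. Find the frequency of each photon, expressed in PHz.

4.01·10^4 PHz

(h = 6.62607015·10^-34 J·s, 1 eV = 1.602176634·10^-19 J.)
In SI units: E = 165.9 keV = 2.6580·10^-14 J.
The photon relation is f = E/h, giving f = 4.011·10^19 Hz.
Converting to PHz: f = 40110 PHz ≈ 4.01·10^4 PHz.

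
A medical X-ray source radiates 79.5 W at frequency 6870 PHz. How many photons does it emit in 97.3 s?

Total energy: E_total = P·t = 79.5 × 97.3 = 7735 J.
Per-photon energy: E = 4.552e-15 J.
N = E_total / E_photon = 1.70e18.

1.70e18 photons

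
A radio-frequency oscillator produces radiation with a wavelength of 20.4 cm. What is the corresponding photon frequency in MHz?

1470 MHz

Use c = 2.99792458e8 m/s.
First convert: λ = 20.4 cm = 0.204 m.
For a photon f = c/λ, so f = 1.470e9 Hz.
Converting to MHz: f = 1470 MHz ≈ 1470 MHz.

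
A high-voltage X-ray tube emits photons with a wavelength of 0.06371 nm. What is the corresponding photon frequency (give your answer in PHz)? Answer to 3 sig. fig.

4710 PHz

In SI units: λ = 0.06371 nm = 6.371 × 10^-11 m.
The photon relation is f = c/λ, giving f = 4.706 × 10^18 Hz.
Converting to PHz: f = 4706 PHz ≈ 4710 PHz.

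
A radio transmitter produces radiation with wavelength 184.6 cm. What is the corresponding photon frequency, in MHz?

Use c = 2.99792458·10^8 m/s.
In SI units: λ = 184.6 cm = 1.846 m.
Apply f = c/λ: f = 1.624·10^8 Hz.
Converting to MHz: f = 162.4 MHz ≈ 162 MHz.

162 MHz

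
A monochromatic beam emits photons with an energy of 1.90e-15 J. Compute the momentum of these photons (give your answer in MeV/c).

0.0119 MeV/c

Apply p = E/c: p = 6.338e-24 kg·m/s.
Converting to MeV/c: p = 0.01186 MeV/c ≈ 0.0119 MeV/c.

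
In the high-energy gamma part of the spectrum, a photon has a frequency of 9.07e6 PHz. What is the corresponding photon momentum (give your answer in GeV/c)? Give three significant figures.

Convert to SI: f = 9.07e6 PHz = 9.07e21 Hz.
For a photon p = hf/c, so p = 2.005e-20 kg·m/s.
Converting to GeV/c: p = 0.03751 GeV/c ≈ 0.0375 GeV/c.

0.0375 GeV/c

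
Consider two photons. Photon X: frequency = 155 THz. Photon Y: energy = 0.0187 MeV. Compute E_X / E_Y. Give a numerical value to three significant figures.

3.43e-5

E_X = 1.027e-19 J (from frequency = 155 THz, via E = hf).
E_Y = 2.996e-15 J (from energy = 0.0187 MeV, via E given directly).
Ratio = 1.027e-19 / 2.996e-15 = 3.43e-5.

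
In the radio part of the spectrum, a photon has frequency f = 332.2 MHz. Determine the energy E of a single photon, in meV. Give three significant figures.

1.37e-3 meV

Convert to SI: f = 332.2 MHz = 3.322e8 Hz.
Since E = hf for a photon, E = 2.201e-25 J.
Converting to meV: E = 0.001374 meV ≈ 1.37e-3 meV.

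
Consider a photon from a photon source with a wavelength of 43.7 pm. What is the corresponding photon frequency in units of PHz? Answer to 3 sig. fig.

6860 PHz

Convert to SI: λ = 43.7 pm = 4.37·10^-11 m.
Since f = c/λ for a photon, f = 6.860·10^18 Hz.
Converting to PHz: f = 6860 PHz ≈ 6860 PHz.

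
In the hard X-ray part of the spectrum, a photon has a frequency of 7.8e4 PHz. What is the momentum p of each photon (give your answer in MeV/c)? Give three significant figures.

0.323 MeV/c

Take h = 6.62607015e-34 J·s, c = 2.99792458e8 m/s, 1 eV = 1.602176634e-19 J.
In SI units: f = 7.8e4 PHz = 7.8e19 Hz.
The photon relation is p = hf/c, giving p = 1.724e-22 kg·m/s.
Converting to MeV/c: p = 0.3226 MeV/c ≈ 0.323 MeV/c.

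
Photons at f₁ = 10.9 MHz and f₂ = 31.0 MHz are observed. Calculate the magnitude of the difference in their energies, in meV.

8.31 × 10^-5 meV

Using E = hf: E₁ = 7.222 × 10^-27 J, E₂ = 2.054 × 10^-26 J.
|ΔE| = |7.222 × 10^-27 − 2.054 × 10^-26| = 1.33 × 10^-26 J = 8.31 × 10^-5 meV.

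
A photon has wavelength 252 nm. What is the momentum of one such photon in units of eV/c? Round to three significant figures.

First convert: λ = 252 nm = 2.52 × 10^-7 m.
The photon relation is p = h/λ, giving p = 2.629 × 10^-27 kg·m/s.
Converting to eV/c: p = 4.920 eV/c ≈ 4.92 eV/c.

4.92 eV/c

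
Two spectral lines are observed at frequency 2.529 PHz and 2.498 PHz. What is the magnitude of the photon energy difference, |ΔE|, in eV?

Using E = hf: E₁ = 1.6757e-18 J, E₂ = 1.6552e-18 J.
|ΔE| = |1.6757e-18 − 1.6552e-18| = 2.05e-20 J = 0.128 eV.

0.128 eV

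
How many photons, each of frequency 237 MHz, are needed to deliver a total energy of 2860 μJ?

1.82e22 photons

Per-photon energy: E = 1.570e-25 J (from frequency = 237 MHz).
N = E_total / E_photon = 0.00286 J / 1.570e-25 J = 1.82e22.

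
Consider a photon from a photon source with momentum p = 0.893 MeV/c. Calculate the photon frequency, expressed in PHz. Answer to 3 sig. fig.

Take h = 6.62607015e-34 J·s, c = 2.99792458e8 m/s, 1 eV = 1.602176634e-19 J.
First convert: p = 0.893 MeV/c = 4.7724e-22 kg·m/s.
For a photon f = pc/h, so f = 2.159e20 Hz.
Converting to PHz: f = 215900 PHz ≈ 2.16e5 PHz.

2.16e5 PHz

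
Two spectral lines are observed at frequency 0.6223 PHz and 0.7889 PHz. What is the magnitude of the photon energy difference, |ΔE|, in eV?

Using E = hf: E₁ = 4.1234 × 10^-19 J, E₂ = 5.2273 × 10^-19 J.
|ΔE| = |4.1234 × 10^-19 − 5.2273 × 10^-19| = 1.10 × 10^-19 J = 0.689 eV.

0.689 eV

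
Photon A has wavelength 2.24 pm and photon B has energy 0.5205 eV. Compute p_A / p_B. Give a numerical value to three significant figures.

p_A = 2.958e-22 kg·m/s (from wavelength = 2.24 pm, via p = h/λ).
p_B = 2.782e-28 kg·m/s (from energy = 0.5205 eV, via p = E/c).
Ratio = 2.958e-22 / 2.782e-28 = 1.06e6.

1.06e6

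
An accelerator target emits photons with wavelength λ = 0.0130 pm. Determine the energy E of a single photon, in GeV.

0.0954 GeV

Use h = 6.62607015·10^-34 J·s, c = 2.99792458·10^8 m/s, 1 eV = 1.602176634·10^-19 J.
First convert: λ = 0.0130 pm = 1.30·10^-14 m.
Apply E = hc/λ: E = 1.528·10^-11 J.
Converting to GeV: E = 0.09537 GeV ≈ 0.0954 GeV.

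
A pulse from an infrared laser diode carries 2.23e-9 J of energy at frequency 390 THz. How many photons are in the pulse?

8.63e9 photons

Per-photon energy: E = 2.584e-19 J (from frequency = 390 THz).
N = E_total / E_photon = 2.23e-9 J / 2.584e-19 J = 8.63e9.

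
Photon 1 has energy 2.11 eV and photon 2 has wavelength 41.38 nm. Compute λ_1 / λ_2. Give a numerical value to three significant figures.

14.2

λ_1 = 5.876 × 10^-7 m (from energy = 2.11 eV, via λ = hc/E).
λ_2 = 4.138 × 10^-8 m (from wavelength = 41.38 nm, via λ given directly).
Ratio = 5.876 × 10^-7 / 4.138 × 10^-8 = 14.2.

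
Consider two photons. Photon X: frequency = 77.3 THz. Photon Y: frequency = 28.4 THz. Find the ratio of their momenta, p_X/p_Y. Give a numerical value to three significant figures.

2.72

p_X = 1.708e-28 kg·m/s (from frequency = 77.3 THz, via p = hf/c).
p_Y = 6.277e-29 kg·m/s (from frequency = 28.4 THz, via p = hf/c).
Ratio = 1.708e-28 / 6.277e-29 = 2.72.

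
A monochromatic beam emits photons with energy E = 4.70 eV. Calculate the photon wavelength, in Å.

Take h = 6.62607015 × 10^-34 J·s, c = 2.99792458 × 10^8 m/s, 1 eV = 1.602176634 × 10^-19 J.
Convert to SI: E = 4.70 eV = 7.5302 × 10^-19 J.
Apply λ = hc/E: λ = 2.638 × 10^-7 m.
Converting to Å: λ = 2638 Å ≈ 2640 Å.

2640 Å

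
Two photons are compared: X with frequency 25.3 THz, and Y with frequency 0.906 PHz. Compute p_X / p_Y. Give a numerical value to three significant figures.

0.0279

p_X = 5.592e-29 kg·m/s (from frequency = 25.3 THz, via p = hf/c).
p_Y = 2.002e-27 kg·m/s (from frequency = 0.906 PHz, via p = hf/c).
Ratio = 5.592e-29 / 2.002e-27 = 0.0279.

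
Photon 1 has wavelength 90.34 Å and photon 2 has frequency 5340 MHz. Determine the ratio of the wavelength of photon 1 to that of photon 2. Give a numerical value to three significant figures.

λ_1 = 9.034e-9 m (from wavelength = 90.34 Å, via λ given directly).
λ_2 = 0.05614 m (from frequency = 5340 MHz, via λ = c/f).
Ratio = 9.034e-9 / 0.05614 = 1.61e-7.

1.61e-7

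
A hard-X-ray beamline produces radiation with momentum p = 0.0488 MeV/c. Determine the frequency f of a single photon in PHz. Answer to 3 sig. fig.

1.18e4 PHz

Convert to SI: p = 0.0488 MeV/c = 2.6080e-23 kg·m/s.
Apply f = pc/h: f = 1.180e19 Hz.
Converting to PHz: f = 11800 PHz ≈ 1.18e4 PHz.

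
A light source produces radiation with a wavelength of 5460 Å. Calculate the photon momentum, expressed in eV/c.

2.27 eV/c

Take h = 6.62607015e-34 J·s, c = 2.99792458e8 m/s, 1 eV = 1.602176634e-19 J.
First convert: λ = 5460 Å = 5.46e-7 m.
Since p = h/λ for a photon, p = 1.214e-27 kg·m/s.
Converting to eV/c: p = 2.271 eV/c ≈ 2.27 eV/c.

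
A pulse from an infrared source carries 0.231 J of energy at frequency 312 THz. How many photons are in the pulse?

1.12·10^18 photons

Per-photon energy: E = 2.067·10^-19 J (from frequency = 312 THz).
N = E_total / E_photon = 0.231 J / 2.067·10^-19 J = 1.12·10^18.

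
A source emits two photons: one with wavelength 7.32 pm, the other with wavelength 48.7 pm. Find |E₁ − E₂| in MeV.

0.144 MeV

Using E = hc/λ: E₁ = 2.714 × 10^-14 J, E₂ = 4.079 × 10^-15 J.
|ΔE| = |2.714 × 10^-14 − 4.079 × 10^-15| = 2.31 × 10^-14 J = 0.144 MeV.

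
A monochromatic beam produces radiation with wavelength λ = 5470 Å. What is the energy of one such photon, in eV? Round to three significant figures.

2.27 eV

Take h = 6.62607015e-34 J·s, c = 2.99792458e8 m/s, 1 eV = 1.602176634e-19 J.
Convert to SI: λ = 5470 Å = 5.47e-7 m.
The photon relation is E = hc/λ, giving E = 3.632e-19 J.
Converting to eV: E = 2.267 eV ≈ 2.27 eV.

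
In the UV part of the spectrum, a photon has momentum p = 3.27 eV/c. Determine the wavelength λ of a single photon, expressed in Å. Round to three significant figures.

3790 Å

(h = 6.62607015 × 10^-34 J·s, c = 2.99792458 × 10^8 m/s, 1 eV = 1.602176634 × 10^-19 J.)
In SI units: p = 3.27 eV/c = 1.7476 × 10^-27 kg·m/s.
The photon relation is λ = h/p, giving λ = 3.792 × 10^-7 m.
Converting to Å: λ = 3792 Å ≈ 3790 Å.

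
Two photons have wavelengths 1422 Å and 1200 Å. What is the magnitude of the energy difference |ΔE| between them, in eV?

1.61 eV

Using E = hc/λ: E₁ = 1.3969 × 10^-18 J, E₂ = 1.6554 × 10^-18 J.
|ΔE| = |1.3969 × 10^-18 − 1.6554 × 10^-18| = 2.58 × 10^-19 J = 1.61 eV.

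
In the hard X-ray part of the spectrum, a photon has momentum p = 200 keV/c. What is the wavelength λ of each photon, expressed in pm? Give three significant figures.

Convert to SI: p = 200 keV/c = 1.0689e-22 kg·m/s.
Since λ = h/p for a photon, λ = 6.199e-12 m.
Converting to pm: λ = 6.199 pm ≈ 6.20 pm.

6.20 pm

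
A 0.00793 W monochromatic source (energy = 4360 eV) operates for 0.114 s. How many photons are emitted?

Total energy: E_total = P·t = 0.00793 × 0.114 = 9.040·10^-4 J.
Per-photon energy: E = 6.985·10^-16 J.
N = E_total / E_photon = 1.29·10^12.

1.29·10^12 photons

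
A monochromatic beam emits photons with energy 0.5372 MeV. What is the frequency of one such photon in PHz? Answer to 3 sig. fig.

1.30e5 PHz

Use h = 6.62607015e-34 J·s, 1 eV = 1.602176634e-19 J.
First convert: E = 0.5372 MeV = 8.6069e-14 J.
Since f = E/h for a photon, f = 1.299e20 Hz.
Converting to PHz: f = 129900 PHz ≈ 1.30e5 PHz.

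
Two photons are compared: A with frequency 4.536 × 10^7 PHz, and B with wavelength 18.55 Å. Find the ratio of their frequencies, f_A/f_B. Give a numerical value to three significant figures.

2.81 × 10^5

f_A = 4.536 × 10^22 Hz (from frequency = 4.536 × 10^7 PHz, via f given directly).
f_B = 1.616 × 10^17 Hz (from wavelength = 18.55 Å, via f = c/λ).
Ratio = 4.536 × 10^22 / 1.616 × 10^17 = 2.81 × 10^5.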